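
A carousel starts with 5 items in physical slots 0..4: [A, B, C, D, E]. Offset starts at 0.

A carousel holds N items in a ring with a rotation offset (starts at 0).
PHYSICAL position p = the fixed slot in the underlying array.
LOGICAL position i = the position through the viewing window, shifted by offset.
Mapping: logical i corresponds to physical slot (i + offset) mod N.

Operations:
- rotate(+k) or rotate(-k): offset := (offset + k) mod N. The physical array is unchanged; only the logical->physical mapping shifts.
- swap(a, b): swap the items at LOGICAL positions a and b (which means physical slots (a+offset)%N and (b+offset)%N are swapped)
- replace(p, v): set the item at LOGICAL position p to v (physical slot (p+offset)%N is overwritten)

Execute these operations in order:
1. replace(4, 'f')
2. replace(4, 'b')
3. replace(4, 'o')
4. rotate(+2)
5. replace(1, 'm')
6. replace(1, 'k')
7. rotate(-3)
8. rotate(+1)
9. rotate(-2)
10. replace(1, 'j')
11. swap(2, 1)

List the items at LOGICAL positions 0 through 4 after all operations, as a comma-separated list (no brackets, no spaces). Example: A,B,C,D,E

Answer: k,A,j,B,C

Derivation:
After op 1 (replace(4, 'f')): offset=0, physical=[A,B,C,D,f], logical=[A,B,C,D,f]
After op 2 (replace(4, 'b')): offset=0, physical=[A,B,C,D,b], logical=[A,B,C,D,b]
After op 3 (replace(4, 'o')): offset=0, physical=[A,B,C,D,o], logical=[A,B,C,D,o]
After op 4 (rotate(+2)): offset=2, physical=[A,B,C,D,o], logical=[C,D,o,A,B]
After op 5 (replace(1, 'm')): offset=2, physical=[A,B,C,m,o], logical=[C,m,o,A,B]
After op 6 (replace(1, 'k')): offset=2, physical=[A,B,C,k,o], logical=[C,k,o,A,B]
After op 7 (rotate(-3)): offset=4, physical=[A,B,C,k,o], logical=[o,A,B,C,k]
After op 8 (rotate(+1)): offset=0, physical=[A,B,C,k,o], logical=[A,B,C,k,o]
After op 9 (rotate(-2)): offset=3, physical=[A,B,C,k,o], logical=[k,o,A,B,C]
After op 10 (replace(1, 'j')): offset=3, physical=[A,B,C,k,j], logical=[k,j,A,B,C]
After op 11 (swap(2, 1)): offset=3, physical=[j,B,C,k,A], logical=[k,A,j,B,C]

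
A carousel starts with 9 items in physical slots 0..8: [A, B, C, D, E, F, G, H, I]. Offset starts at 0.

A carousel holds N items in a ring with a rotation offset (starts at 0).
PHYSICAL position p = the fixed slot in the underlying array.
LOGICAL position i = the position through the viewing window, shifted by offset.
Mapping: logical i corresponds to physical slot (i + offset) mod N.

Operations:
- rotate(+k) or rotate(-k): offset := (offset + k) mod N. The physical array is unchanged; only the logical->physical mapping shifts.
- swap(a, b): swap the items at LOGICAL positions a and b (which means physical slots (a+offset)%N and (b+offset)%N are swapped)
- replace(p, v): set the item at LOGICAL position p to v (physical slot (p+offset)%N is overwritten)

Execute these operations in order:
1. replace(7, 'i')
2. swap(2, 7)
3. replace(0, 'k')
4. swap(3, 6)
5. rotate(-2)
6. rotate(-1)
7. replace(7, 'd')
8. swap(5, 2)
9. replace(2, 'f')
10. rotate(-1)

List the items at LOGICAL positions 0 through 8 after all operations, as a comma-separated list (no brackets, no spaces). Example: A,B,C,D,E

Answer: F,D,C,f,k,B,I,G,d

Derivation:
After op 1 (replace(7, 'i')): offset=0, physical=[A,B,C,D,E,F,G,i,I], logical=[A,B,C,D,E,F,G,i,I]
After op 2 (swap(2, 7)): offset=0, physical=[A,B,i,D,E,F,G,C,I], logical=[A,B,i,D,E,F,G,C,I]
After op 3 (replace(0, 'k')): offset=0, physical=[k,B,i,D,E,F,G,C,I], logical=[k,B,i,D,E,F,G,C,I]
After op 4 (swap(3, 6)): offset=0, physical=[k,B,i,G,E,F,D,C,I], logical=[k,B,i,G,E,F,D,C,I]
After op 5 (rotate(-2)): offset=7, physical=[k,B,i,G,E,F,D,C,I], logical=[C,I,k,B,i,G,E,F,D]
After op 6 (rotate(-1)): offset=6, physical=[k,B,i,G,E,F,D,C,I], logical=[D,C,I,k,B,i,G,E,F]
After op 7 (replace(7, 'd')): offset=6, physical=[k,B,i,G,d,F,D,C,I], logical=[D,C,I,k,B,i,G,d,F]
After op 8 (swap(5, 2)): offset=6, physical=[k,B,I,G,d,F,D,C,i], logical=[D,C,i,k,B,I,G,d,F]
After op 9 (replace(2, 'f')): offset=6, physical=[k,B,I,G,d,F,D,C,f], logical=[D,C,f,k,B,I,G,d,F]
After op 10 (rotate(-1)): offset=5, physical=[k,B,I,G,d,F,D,C,f], logical=[F,D,C,f,k,B,I,G,d]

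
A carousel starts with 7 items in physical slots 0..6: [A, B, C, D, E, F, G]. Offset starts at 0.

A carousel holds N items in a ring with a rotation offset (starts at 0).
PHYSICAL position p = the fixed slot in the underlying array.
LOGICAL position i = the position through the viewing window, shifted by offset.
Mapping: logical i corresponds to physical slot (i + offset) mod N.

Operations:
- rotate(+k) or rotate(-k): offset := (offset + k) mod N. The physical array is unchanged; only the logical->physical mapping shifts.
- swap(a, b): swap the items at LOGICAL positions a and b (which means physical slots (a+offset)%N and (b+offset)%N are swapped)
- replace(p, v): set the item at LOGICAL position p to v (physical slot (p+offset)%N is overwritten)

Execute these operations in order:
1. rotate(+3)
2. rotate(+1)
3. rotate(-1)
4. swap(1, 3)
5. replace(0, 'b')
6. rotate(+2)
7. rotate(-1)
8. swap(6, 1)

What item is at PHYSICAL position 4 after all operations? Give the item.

Answer: G

Derivation:
After op 1 (rotate(+3)): offset=3, physical=[A,B,C,D,E,F,G], logical=[D,E,F,G,A,B,C]
After op 2 (rotate(+1)): offset=4, physical=[A,B,C,D,E,F,G], logical=[E,F,G,A,B,C,D]
After op 3 (rotate(-1)): offset=3, physical=[A,B,C,D,E,F,G], logical=[D,E,F,G,A,B,C]
After op 4 (swap(1, 3)): offset=3, physical=[A,B,C,D,G,F,E], logical=[D,G,F,E,A,B,C]
After op 5 (replace(0, 'b')): offset=3, physical=[A,B,C,b,G,F,E], logical=[b,G,F,E,A,B,C]
After op 6 (rotate(+2)): offset=5, physical=[A,B,C,b,G,F,E], logical=[F,E,A,B,C,b,G]
After op 7 (rotate(-1)): offset=4, physical=[A,B,C,b,G,F,E], logical=[G,F,E,A,B,C,b]
After op 8 (swap(6, 1)): offset=4, physical=[A,B,C,F,G,b,E], logical=[G,b,E,A,B,C,F]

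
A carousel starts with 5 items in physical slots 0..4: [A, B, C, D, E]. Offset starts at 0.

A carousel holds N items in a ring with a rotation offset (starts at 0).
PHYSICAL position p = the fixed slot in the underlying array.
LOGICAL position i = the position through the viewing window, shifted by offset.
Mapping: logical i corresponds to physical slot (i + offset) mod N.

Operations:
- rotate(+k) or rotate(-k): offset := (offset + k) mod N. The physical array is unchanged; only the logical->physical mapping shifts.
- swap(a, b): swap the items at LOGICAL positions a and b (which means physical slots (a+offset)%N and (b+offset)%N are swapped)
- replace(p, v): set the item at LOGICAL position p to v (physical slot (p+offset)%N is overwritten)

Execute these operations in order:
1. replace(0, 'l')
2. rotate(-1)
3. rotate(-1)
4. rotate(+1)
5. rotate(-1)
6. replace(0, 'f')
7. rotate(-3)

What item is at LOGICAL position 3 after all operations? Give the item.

Answer: f

Derivation:
After op 1 (replace(0, 'l')): offset=0, physical=[l,B,C,D,E], logical=[l,B,C,D,E]
After op 2 (rotate(-1)): offset=4, physical=[l,B,C,D,E], logical=[E,l,B,C,D]
After op 3 (rotate(-1)): offset=3, physical=[l,B,C,D,E], logical=[D,E,l,B,C]
After op 4 (rotate(+1)): offset=4, physical=[l,B,C,D,E], logical=[E,l,B,C,D]
After op 5 (rotate(-1)): offset=3, physical=[l,B,C,D,E], logical=[D,E,l,B,C]
After op 6 (replace(0, 'f')): offset=3, physical=[l,B,C,f,E], logical=[f,E,l,B,C]
After op 7 (rotate(-3)): offset=0, physical=[l,B,C,f,E], logical=[l,B,C,f,E]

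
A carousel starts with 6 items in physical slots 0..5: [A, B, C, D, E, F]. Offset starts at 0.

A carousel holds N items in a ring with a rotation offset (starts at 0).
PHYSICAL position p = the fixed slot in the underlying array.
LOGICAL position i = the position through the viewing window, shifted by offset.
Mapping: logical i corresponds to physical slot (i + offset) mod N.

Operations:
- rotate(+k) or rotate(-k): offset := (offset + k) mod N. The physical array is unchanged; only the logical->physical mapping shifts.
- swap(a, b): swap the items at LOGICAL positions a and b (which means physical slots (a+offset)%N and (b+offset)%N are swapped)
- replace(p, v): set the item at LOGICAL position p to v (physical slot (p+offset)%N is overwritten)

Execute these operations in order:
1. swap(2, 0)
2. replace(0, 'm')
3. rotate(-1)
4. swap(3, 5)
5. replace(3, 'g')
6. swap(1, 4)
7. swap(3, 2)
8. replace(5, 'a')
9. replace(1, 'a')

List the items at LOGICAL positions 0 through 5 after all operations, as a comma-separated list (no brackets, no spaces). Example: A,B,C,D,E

Answer: F,a,g,B,m,a

Derivation:
After op 1 (swap(2, 0)): offset=0, physical=[C,B,A,D,E,F], logical=[C,B,A,D,E,F]
After op 2 (replace(0, 'm')): offset=0, physical=[m,B,A,D,E,F], logical=[m,B,A,D,E,F]
After op 3 (rotate(-1)): offset=5, physical=[m,B,A,D,E,F], logical=[F,m,B,A,D,E]
After op 4 (swap(3, 5)): offset=5, physical=[m,B,E,D,A,F], logical=[F,m,B,E,D,A]
After op 5 (replace(3, 'g')): offset=5, physical=[m,B,g,D,A,F], logical=[F,m,B,g,D,A]
After op 6 (swap(1, 4)): offset=5, physical=[D,B,g,m,A,F], logical=[F,D,B,g,m,A]
After op 7 (swap(3, 2)): offset=5, physical=[D,g,B,m,A,F], logical=[F,D,g,B,m,A]
After op 8 (replace(5, 'a')): offset=5, physical=[D,g,B,m,a,F], logical=[F,D,g,B,m,a]
After op 9 (replace(1, 'a')): offset=5, physical=[a,g,B,m,a,F], logical=[F,a,g,B,m,a]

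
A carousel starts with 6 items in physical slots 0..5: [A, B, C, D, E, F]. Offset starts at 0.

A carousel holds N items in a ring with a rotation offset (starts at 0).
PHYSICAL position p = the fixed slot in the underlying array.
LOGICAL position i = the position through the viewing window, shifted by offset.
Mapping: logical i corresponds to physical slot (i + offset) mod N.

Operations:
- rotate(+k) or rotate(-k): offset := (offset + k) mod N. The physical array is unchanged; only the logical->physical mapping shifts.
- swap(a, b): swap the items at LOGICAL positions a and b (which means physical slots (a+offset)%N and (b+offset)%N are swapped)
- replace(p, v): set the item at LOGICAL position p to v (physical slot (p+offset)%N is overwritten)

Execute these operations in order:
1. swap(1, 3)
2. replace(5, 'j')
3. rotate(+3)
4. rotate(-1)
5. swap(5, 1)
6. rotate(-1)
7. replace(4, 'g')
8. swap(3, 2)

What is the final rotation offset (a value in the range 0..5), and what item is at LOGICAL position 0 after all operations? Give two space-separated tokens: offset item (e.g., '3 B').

Answer: 1 B

Derivation:
After op 1 (swap(1, 3)): offset=0, physical=[A,D,C,B,E,F], logical=[A,D,C,B,E,F]
After op 2 (replace(5, 'j')): offset=0, physical=[A,D,C,B,E,j], logical=[A,D,C,B,E,j]
After op 3 (rotate(+3)): offset=3, physical=[A,D,C,B,E,j], logical=[B,E,j,A,D,C]
After op 4 (rotate(-1)): offset=2, physical=[A,D,C,B,E,j], logical=[C,B,E,j,A,D]
After op 5 (swap(5, 1)): offset=2, physical=[A,B,C,D,E,j], logical=[C,D,E,j,A,B]
After op 6 (rotate(-1)): offset=1, physical=[A,B,C,D,E,j], logical=[B,C,D,E,j,A]
After op 7 (replace(4, 'g')): offset=1, physical=[A,B,C,D,E,g], logical=[B,C,D,E,g,A]
After op 8 (swap(3, 2)): offset=1, physical=[A,B,C,E,D,g], logical=[B,C,E,D,g,A]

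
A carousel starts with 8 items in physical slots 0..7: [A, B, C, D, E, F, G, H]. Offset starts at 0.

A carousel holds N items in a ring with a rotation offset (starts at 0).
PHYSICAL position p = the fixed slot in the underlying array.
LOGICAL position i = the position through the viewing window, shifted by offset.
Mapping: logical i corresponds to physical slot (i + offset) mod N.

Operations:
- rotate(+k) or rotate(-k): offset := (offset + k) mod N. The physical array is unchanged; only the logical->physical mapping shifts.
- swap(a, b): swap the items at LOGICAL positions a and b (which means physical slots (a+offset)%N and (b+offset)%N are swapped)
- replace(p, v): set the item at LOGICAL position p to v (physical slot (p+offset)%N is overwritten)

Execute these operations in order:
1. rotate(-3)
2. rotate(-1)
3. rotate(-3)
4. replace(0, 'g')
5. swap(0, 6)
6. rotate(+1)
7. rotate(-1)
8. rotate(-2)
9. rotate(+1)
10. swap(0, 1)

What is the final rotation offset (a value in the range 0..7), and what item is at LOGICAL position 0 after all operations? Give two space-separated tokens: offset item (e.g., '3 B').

After op 1 (rotate(-3)): offset=5, physical=[A,B,C,D,E,F,G,H], logical=[F,G,H,A,B,C,D,E]
After op 2 (rotate(-1)): offset=4, physical=[A,B,C,D,E,F,G,H], logical=[E,F,G,H,A,B,C,D]
After op 3 (rotate(-3)): offset=1, physical=[A,B,C,D,E,F,G,H], logical=[B,C,D,E,F,G,H,A]
After op 4 (replace(0, 'g')): offset=1, physical=[A,g,C,D,E,F,G,H], logical=[g,C,D,E,F,G,H,A]
After op 5 (swap(0, 6)): offset=1, physical=[A,H,C,D,E,F,G,g], logical=[H,C,D,E,F,G,g,A]
After op 6 (rotate(+1)): offset=2, physical=[A,H,C,D,E,F,G,g], logical=[C,D,E,F,G,g,A,H]
After op 7 (rotate(-1)): offset=1, physical=[A,H,C,D,E,F,G,g], logical=[H,C,D,E,F,G,g,A]
After op 8 (rotate(-2)): offset=7, physical=[A,H,C,D,E,F,G,g], logical=[g,A,H,C,D,E,F,G]
After op 9 (rotate(+1)): offset=0, physical=[A,H,C,D,E,F,G,g], logical=[A,H,C,D,E,F,G,g]
After op 10 (swap(0, 1)): offset=0, physical=[H,A,C,D,E,F,G,g], logical=[H,A,C,D,E,F,G,g]

Answer: 0 H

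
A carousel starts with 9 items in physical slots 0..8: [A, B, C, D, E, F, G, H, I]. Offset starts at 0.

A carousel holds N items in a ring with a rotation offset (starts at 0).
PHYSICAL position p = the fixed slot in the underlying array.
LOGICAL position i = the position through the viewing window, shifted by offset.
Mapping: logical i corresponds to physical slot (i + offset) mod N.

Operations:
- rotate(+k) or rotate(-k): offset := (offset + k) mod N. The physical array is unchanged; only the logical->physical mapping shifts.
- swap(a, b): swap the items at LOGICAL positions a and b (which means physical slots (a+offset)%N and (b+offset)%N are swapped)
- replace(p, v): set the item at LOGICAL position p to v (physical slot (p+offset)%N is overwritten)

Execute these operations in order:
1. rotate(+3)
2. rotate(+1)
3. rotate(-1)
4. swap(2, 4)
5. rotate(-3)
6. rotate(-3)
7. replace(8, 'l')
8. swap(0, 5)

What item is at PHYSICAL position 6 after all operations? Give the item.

Answer: C

Derivation:
After op 1 (rotate(+3)): offset=3, physical=[A,B,C,D,E,F,G,H,I], logical=[D,E,F,G,H,I,A,B,C]
After op 2 (rotate(+1)): offset=4, physical=[A,B,C,D,E,F,G,H,I], logical=[E,F,G,H,I,A,B,C,D]
After op 3 (rotate(-1)): offset=3, physical=[A,B,C,D,E,F,G,H,I], logical=[D,E,F,G,H,I,A,B,C]
After op 4 (swap(2, 4)): offset=3, physical=[A,B,C,D,E,H,G,F,I], logical=[D,E,H,G,F,I,A,B,C]
After op 5 (rotate(-3)): offset=0, physical=[A,B,C,D,E,H,G,F,I], logical=[A,B,C,D,E,H,G,F,I]
After op 6 (rotate(-3)): offset=6, physical=[A,B,C,D,E,H,G,F,I], logical=[G,F,I,A,B,C,D,E,H]
After op 7 (replace(8, 'l')): offset=6, physical=[A,B,C,D,E,l,G,F,I], logical=[G,F,I,A,B,C,D,E,l]
After op 8 (swap(0, 5)): offset=6, physical=[A,B,G,D,E,l,C,F,I], logical=[C,F,I,A,B,G,D,E,l]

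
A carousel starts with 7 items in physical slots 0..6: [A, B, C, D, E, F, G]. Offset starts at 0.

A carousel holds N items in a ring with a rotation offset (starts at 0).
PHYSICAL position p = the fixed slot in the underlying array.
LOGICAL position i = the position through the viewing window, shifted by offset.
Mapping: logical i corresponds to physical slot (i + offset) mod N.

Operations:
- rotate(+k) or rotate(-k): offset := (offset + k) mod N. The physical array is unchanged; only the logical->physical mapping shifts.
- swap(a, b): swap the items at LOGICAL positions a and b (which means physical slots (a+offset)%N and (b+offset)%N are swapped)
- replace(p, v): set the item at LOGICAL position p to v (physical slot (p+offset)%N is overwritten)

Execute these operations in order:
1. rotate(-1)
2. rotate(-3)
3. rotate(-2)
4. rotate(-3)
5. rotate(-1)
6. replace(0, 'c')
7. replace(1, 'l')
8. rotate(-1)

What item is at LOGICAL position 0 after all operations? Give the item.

Answer: D

Derivation:
After op 1 (rotate(-1)): offset=6, physical=[A,B,C,D,E,F,G], logical=[G,A,B,C,D,E,F]
After op 2 (rotate(-3)): offset=3, physical=[A,B,C,D,E,F,G], logical=[D,E,F,G,A,B,C]
After op 3 (rotate(-2)): offset=1, physical=[A,B,C,D,E,F,G], logical=[B,C,D,E,F,G,A]
After op 4 (rotate(-3)): offset=5, physical=[A,B,C,D,E,F,G], logical=[F,G,A,B,C,D,E]
After op 5 (rotate(-1)): offset=4, physical=[A,B,C,D,E,F,G], logical=[E,F,G,A,B,C,D]
After op 6 (replace(0, 'c')): offset=4, physical=[A,B,C,D,c,F,G], logical=[c,F,G,A,B,C,D]
After op 7 (replace(1, 'l')): offset=4, physical=[A,B,C,D,c,l,G], logical=[c,l,G,A,B,C,D]
After op 8 (rotate(-1)): offset=3, physical=[A,B,C,D,c,l,G], logical=[D,c,l,G,A,B,C]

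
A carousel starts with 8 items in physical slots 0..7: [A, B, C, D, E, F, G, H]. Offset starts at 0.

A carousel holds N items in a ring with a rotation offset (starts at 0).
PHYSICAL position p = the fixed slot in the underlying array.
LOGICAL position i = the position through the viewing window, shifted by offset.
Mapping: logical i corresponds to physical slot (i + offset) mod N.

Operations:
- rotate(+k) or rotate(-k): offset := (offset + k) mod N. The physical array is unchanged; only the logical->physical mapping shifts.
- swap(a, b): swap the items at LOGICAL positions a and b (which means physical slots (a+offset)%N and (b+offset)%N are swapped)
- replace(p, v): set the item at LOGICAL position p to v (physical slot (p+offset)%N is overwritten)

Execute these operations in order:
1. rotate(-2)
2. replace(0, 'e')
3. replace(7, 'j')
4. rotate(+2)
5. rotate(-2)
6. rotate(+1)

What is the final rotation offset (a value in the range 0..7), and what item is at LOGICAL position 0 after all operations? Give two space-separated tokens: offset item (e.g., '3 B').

Answer: 7 H

Derivation:
After op 1 (rotate(-2)): offset=6, physical=[A,B,C,D,E,F,G,H], logical=[G,H,A,B,C,D,E,F]
After op 2 (replace(0, 'e')): offset=6, physical=[A,B,C,D,E,F,e,H], logical=[e,H,A,B,C,D,E,F]
After op 3 (replace(7, 'j')): offset=6, physical=[A,B,C,D,E,j,e,H], logical=[e,H,A,B,C,D,E,j]
After op 4 (rotate(+2)): offset=0, physical=[A,B,C,D,E,j,e,H], logical=[A,B,C,D,E,j,e,H]
After op 5 (rotate(-2)): offset=6, physical=[A,B,C,D,E,j,e,H], logical=[e,H,A,B,C,D,E,j]
After op 6 (rotate(+1)): offset=7, physical=[A,B,C,D,E,j,e,H], logical=[H,A,B,C,D,E,j,e]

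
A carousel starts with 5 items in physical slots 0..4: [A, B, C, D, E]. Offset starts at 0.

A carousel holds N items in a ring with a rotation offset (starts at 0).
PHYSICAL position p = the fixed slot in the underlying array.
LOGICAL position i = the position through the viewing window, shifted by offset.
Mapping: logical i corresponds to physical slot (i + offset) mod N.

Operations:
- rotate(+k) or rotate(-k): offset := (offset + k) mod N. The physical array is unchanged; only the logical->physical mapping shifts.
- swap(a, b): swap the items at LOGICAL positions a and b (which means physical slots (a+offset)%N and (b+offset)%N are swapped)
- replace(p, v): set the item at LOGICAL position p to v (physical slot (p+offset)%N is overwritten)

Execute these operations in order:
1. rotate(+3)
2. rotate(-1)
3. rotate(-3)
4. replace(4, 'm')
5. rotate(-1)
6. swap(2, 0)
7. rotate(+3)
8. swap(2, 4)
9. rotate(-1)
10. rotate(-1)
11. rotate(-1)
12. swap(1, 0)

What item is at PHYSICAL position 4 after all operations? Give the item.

After op 1 (rotate(+3)): offset=3, physical=[A,B,C,D,E], logical=[D,E,A,B,C]
After op 2 (rotate(-1)): offset=2, physical=[A,B,C,D,E], logical=[C,D,E,A,B]
After op 3 (rotate(-3)): offset=4, physical=[A,B,C,D,E], logical=[E,A,B,C,D]
After op 4 (replace(4, 'm')): offset=4, physical=[A,B,C,m,E], logical=[E,A,B,C,m]
After op 5 (rotate(-1)): offset=3, physical=[A,B,C,m,E], logical=[m,E,A,B,C]
After op 6 (swap(2, 0)): offset=3, physical=[m,B,C,A,E], logical=[A,E,m,B,C]
After op 7 (rotate(+3)): offset=1, physical=[m,B,C,A,E], logical=[B,C,A,E,m]
After op 8 (swap(2, 4)): offset=1, physical=[A,B,C,m,E], logical=[B,C,m,E,A]
After op 9 (rotate(-1)): offset=0, physical=[A,B,C,m,E], logical=[A,B,C,m,E]
After op 10 (rotate(-1)): offset=4, physical=[A,B,C,m,E], logical=[E,A,B,C,m]
After op 11 (rotate(-1)): offset=3, physical=[A,B,C,m,E], logical=[m,E,A,B,C]
After op 12 (swap(1, 0)): offset=3, physical=[A,B,C,E,m], logical=[E,m,A,B,C]

Answer: m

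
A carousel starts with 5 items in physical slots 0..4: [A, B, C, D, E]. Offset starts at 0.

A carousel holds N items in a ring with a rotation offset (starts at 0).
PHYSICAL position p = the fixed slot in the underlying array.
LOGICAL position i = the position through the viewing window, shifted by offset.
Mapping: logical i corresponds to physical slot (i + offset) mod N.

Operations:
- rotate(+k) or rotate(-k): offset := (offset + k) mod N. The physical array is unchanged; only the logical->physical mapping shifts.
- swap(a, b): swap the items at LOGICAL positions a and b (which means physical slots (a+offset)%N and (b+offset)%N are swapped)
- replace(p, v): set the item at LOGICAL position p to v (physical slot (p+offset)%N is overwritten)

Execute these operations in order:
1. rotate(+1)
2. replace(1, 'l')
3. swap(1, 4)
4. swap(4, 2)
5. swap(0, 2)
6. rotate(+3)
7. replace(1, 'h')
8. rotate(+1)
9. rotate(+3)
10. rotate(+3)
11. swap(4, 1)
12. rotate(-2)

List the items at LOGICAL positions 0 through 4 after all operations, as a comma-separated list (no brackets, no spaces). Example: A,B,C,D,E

After op 1 (rotate(+1)): offset=1, physical=[A,B,C,D,E], logical=[B,C,D,E,A]
After op 2 (replace(1, 'l')): offset=1, physical=[A,B,l,D,E], logical=[B,l,D,E,A]
After op 3 (swap(1, 4)): offset=1, physical=[l,B,A,D,E], logical=[B,A,D,E,l]
After op 4 (swap(4, 2)): offset=1, physical=[D,B,A,l,E], logical=[B,A,l,E,D]
After op 5 (swap(0, 2)): offset=1, physical=[D,l,A,B,E], logical=[l,A,B,E,D]
After op 6 (rotate(+3)): offset=4, physical=[D,l,A,B,E], logical=[E,D,l,A,B]
After op 7 (replace(1, 'h')): offset=4, physical=[h,l,A,B,E], logical=[E,h,l,A,B]
After op 8 (rotate(+1)): offset=0, physical=[h,l,A,B,E], logical=[h,l,A,B,E]
After op 9 (rotate(+3)): offset=3, physical=[h,l,A,B,E], logical=[B,E,h,l,A]
After op 10 (rotate(+3)): offset=1, physical=[h,l,A,B,E], logical=[l,A,B,E,h]
After op 11 (swap(4, 1)): offset=1, physical=[A,l,h,B,E], logical=[l,h,B,E,A]
After op 12 (rotate(-2)): offset=4, physical=[A,l,h,B,E], logical=[E,A,l,h,B]

Answer: E,A,l,h,B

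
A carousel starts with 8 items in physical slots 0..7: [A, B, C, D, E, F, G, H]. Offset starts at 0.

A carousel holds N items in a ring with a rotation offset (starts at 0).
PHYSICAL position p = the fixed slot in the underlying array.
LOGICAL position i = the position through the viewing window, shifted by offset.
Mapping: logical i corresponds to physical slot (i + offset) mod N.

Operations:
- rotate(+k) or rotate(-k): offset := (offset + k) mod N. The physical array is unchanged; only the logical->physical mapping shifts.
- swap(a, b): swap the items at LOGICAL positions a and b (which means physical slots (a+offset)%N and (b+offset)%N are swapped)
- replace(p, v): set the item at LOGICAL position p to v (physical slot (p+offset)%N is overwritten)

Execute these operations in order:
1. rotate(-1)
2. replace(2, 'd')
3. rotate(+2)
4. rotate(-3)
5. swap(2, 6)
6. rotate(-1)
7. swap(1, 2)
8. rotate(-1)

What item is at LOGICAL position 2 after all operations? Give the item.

After op 1 (rotate(-1)): offset=7, physical=[A,B,C,D,E,F,G,H], logical=[H,A,B,C,D,E,F,G]
After op 2 (replace(2, 'd')): offset=7, physical=[A,d,C,D,E,F,G,H], logical=[H,A,d,C,D,E,F,G]
After op 3 (rotate(+2)): offset=1, physical=[A,d,C,D,E,F,G,H], logical=[d,C,D,E,F,G,H,A]
After op 4 (rotate(-3)): offset=6, physical=[A,d,C,D,E,F,G,H], logical=[G,H,A,d,C,D,E,F]
After op 5 (swap(2, 6)): offset=6, physical=[E,d,C,D,A,F,G,H], logical=[G,H,E,d,C,D,A,F]
After op 6 (rotate(-1)): offset=5, physical=[E,d,C,D,A,F,G,H], logical=[F,G,H,E,d,C,D,A]
After op 7 (swap(1, 2)): offset=5, physical=[E,d,C,D,A,F,H,G], logical=[F,H,G,E,d,C,D,A]
After op 8 (rotate(-1)): offset=4, physical=[E,d,C,D,A,F,H,G], logical=[A,F,H,G,E,d,C,D]

Answer: H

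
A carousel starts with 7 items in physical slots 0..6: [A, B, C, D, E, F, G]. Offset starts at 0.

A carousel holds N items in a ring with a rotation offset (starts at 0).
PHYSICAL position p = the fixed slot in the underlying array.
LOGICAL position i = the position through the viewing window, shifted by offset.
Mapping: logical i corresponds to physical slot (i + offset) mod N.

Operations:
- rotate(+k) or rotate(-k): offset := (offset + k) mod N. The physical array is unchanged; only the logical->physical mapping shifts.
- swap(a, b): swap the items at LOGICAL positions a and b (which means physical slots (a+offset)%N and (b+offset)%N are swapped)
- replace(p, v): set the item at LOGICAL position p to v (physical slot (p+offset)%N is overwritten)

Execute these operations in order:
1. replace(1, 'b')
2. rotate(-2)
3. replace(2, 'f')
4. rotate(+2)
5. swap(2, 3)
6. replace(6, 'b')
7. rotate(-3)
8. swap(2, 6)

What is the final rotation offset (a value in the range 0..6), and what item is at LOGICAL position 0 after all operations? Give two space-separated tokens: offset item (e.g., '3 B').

Answer: 4 E

Derivation:
After op 1 (replace(1, 'b')): offset=0, physical=[A,b,C,D,E,F,G], logical=[A,b,C,D,E,F,G]
After op 2 (rotate(-2)): offset=5, physical=[A,b,C,D,E,F,G], logical=[F,G,A,b,C,D,E]
After op 3 (replace(2, 'f')): offset=5, physical=[f,b,C,D,E,F,G], logical=[F,G,f,b,C,D,E]
After op 4 (rotate(+2)): offset=0, physical=[f,b,C,D,E,F,G], logical=[f,b,C,D,E,F,G]
After op 5 (swap(2, 3)): offset=0, physical=[f,b,D,C,E,F,G], logical=[f,b,D,C,E,F,G]
After op 6 (replace(6, 'b')): offset=0, physical=[f,b,D,C,E,F,b], logical=[f,b,D,C,E,F,b]
After op 7 (rotate(-3)): offset=4, physical=[f,b,D,C,E,F,b], logical=[E,F,b,f,b,D,C]
After op 8 (swap(2, 6)): offset=4, physical=[f,b,D,b,E,F,C], logical=[E,F,C,f,b,D,b]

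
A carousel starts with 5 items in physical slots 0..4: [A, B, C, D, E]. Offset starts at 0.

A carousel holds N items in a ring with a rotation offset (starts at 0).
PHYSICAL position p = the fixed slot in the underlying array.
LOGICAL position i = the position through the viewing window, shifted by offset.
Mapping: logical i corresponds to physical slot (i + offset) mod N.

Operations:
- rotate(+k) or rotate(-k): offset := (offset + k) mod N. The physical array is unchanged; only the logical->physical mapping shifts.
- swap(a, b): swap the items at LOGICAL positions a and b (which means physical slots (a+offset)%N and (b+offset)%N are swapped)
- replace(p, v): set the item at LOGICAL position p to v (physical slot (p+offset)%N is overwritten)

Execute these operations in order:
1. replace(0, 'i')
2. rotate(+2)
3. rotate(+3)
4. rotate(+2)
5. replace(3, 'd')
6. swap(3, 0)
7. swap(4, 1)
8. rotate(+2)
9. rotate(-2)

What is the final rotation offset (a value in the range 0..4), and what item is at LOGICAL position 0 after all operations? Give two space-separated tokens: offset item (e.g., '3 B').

After op 1 (replace(0, 'i')): offset=0, physical=[i,B,C,D,E], logical=[i,B,C,D,E]
After op 2 (rotate(+2)): offset=2, physical=[i,B,C,D,E], logical=[C,D,E,i,B]
After op 3 (rotate(+3)): offset=0, physical=[i,B,C,D,E], logical=[i,B,C,D,E]
After op 4 (rotate(+2)): offset=2, physical=[i,B,C,D,E], logical=[C,D,E,i,B]
After op 5 (replace(3, 'd')): offset=2, physical=[d,B,C,D,E], logical=[C,D,E,d,B]
After op 6 (swap(3, 0)): offset=2, physical=[C,B,d,D,E], logical=[d,D,E,C,B]
After op 7 (swap(4, 1)): offset=2, physical=[C,D,d,B,E], logical=[d,B,E,C,D]
After op 8 (rotate(+2)): offset=4, physical=[C,D,d,B,E], logical=[E,C,D,d,B]
After op 9 (rotate(-2)): offset=2, physical=[C,D,d,B,E], logical=[d,B,E,C,D]

Answer: 2 d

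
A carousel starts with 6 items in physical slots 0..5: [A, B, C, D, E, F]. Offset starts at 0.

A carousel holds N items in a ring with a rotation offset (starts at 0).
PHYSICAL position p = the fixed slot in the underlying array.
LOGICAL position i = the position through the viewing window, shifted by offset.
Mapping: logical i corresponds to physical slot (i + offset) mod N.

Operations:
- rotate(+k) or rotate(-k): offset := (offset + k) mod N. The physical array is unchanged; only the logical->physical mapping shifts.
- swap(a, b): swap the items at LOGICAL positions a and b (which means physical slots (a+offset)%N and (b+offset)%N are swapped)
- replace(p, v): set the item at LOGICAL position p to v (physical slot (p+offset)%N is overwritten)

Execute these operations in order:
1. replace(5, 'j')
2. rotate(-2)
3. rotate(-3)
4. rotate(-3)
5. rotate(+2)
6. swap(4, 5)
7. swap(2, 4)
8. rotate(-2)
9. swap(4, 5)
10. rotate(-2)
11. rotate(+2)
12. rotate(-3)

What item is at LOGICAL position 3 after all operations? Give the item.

After op 1 (replace(5, 'j')): offset=0, physical=[A,B,C,D,E,j], logical=[A,B,C,D,E,j]
After op 2 (rotate(-2)): offset=4, physical=[A,B,C,D,E,j], logical=[E,j,A,B,C,D]
After op 3 (rotate(-3)): offset=1, physical=[A,B,C,D,E,j], logical=[B,C,D,E,j,A]
After op 4 (rotate(-3)): offset=4, physical=[A,B,C,D,E,j], logical=[E,j,A,B,C,D]
After op 5 (rotate(+2)): offset=0, physical=[A,B,C,D,E,j], logical=[A,B,C,D,E,j]
After op 6 (swap(4, 5)): offset=0, physical=[A,B,C,D,j,E], logical=[A,B,C,D,j,E]
After op 7 (swap(2, 4)): offset=0, physical=[A,B,j,D,C,E], logical=[A,B,j,D,C,E]
After op 8 (rotate(-2)): offset=4, physical=[A,B,j,D,C,E], logical=[C,E,A,B,j,D]
After op 9 (swap(4, 5)): offset=4, physical=[A,B,D,j,C,E], logical=[C,E,A,B,D,j]
After op 10 (rotate(-2)): offset=2, physical=[A,B,D,j,C,E], logical=[D,j,C,E,A,B]
After op 11 (rotate(+2)): offset=4, physical=[A,B,D,j,C,E], logical=[C,E,A,B,D,j]
After op 12 (rotate(-3)): offset=1, physical=[A,B,D,j,C,E], logical=[B,D,j,C,E,A]

Answer: C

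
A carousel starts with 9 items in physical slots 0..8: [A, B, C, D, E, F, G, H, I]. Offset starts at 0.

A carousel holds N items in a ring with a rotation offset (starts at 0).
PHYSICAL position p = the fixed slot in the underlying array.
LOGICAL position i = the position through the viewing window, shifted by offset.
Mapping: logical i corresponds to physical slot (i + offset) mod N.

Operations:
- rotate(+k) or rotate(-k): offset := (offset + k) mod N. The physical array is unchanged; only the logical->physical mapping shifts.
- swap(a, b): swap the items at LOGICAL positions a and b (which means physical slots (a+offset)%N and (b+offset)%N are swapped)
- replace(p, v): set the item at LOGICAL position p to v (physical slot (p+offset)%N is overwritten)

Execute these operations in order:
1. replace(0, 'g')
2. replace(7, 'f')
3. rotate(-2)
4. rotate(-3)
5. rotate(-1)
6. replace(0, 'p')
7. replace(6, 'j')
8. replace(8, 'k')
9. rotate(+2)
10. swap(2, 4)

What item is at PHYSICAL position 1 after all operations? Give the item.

Answer: B

Derivation:
After op 1 (replace(0, 'g')): offset=0, physical=[g,B,C,D,E,F,G,H,I], logical=[g,B,C,D,E,F,G,H,I]
After op 2 (replace(7, 'f')): offset=0, physical=[g,B,C,D,E,F,G,f,I], logical=[g,B,C,D,E,F,G,f,I]
After op 3 (rotate(-2)): offset=7, physical=[g,B,C,D,E,F,G,f,I], logical=[f,I,g,B,C,D,E,F,G]
After op 4 (rotate(-3)): offset=4, physical=[g,B,C,D,E,F,G,f,I], logical=[E,F,G,f,I,g,B,C,D]
After op 5 (rotate(-1)): offset=3, physical=[g,B,C,D,E,F,G,f,I], logical=[D,E,F,G,f,I,g,B,C]
After op 6 (replace(0, 'p')): offset=3, physical=[g,B,C,p,E,F,G,f,I], logical=[p,E,F,G,f,I,g,B,C]
After op 7 (replace(6, 'j')): offset=3, physical=[j,B,C,p,E,F,G,f,I], logical=[p,E,F,G,f,I,j,B,C]
After op 8 (replace(8, 'k')): offset=3, physical=[j,B,k,p,E,F,G,f,I], logical=[p,E,F,G,f,I,j,B,k]
After op 9 (rotate(+2)): offset=5, physical=[j,B,k,p,E,F,G,f,I], logical=[F,G,f,I,j,B,k,p,E]
After op 10 (swap(2, 4)): offset=5, physical=[f,B,k,p,E,F,G,j,I], logical=[F,G,j,I,f,B,k,p,E]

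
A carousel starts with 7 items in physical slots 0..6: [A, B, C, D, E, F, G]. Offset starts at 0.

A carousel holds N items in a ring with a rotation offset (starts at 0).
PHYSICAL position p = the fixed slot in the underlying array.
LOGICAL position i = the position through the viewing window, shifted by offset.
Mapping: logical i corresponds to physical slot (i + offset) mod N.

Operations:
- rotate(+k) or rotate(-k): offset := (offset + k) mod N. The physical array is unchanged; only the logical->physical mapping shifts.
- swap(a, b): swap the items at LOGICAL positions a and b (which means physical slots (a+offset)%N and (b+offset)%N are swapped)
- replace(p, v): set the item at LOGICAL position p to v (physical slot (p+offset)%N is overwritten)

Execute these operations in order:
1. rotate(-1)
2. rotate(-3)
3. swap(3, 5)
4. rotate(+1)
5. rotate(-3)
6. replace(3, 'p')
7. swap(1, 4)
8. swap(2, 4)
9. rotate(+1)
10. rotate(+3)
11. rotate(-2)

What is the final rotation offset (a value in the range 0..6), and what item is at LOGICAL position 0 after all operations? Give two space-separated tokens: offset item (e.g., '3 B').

After op 1 (rotate(-1)): offset=6, physical=[A,B,C,D,E,F,G], logical=[G,A,B,C,D,E,F]
After op 2 (rotate(-3)): offset=3, physical=[A,B,C,D,E,F,G], logical=[D,E,F,G,A,B,C]
After op 3 (swap(3, 5)): offset=3, physical=[A,G,C,D,E,F,B], logical=[D,E,F,B,A,G,C]
After op 4 (rotate(+1)): offset=4, physical=[A,G,C,D,E,F,B], logical=[E,F,B,A,G,C,D]
After op 5 (rotate(-3)): offset=1, physical=[A,G,C,D,E,F,B], logical=[G,C,D,E,F,B,A]
After op 6 (replace(3, 'p')): offset=1, physical=[A,G,C,D,p,F,B], logical=[G,C,D,p,F,B,A]
After op 7 (swap(1, 4)): offset=1, physical=[A,G,F,D,p,C,B], logical=[G,F,D,p,C,B,A]
After op 8 (swap(2, 4)): offset=1, physical=[A,G,F,C,p,D,B], logical=[G,F,C,p,D,B,A]
After op 9 (rotate(+1)): offset=2, physical=[A,G,F,C,p,D,B], logical=[F,C,p,D,B,A,G]
After op 10 (rotate(+3)): offset=5, physical=[A,G,F,C,p,D,B], logical=[D,B,A,G,F,C,p]
After op 11 (rotate(-2)): offset=3, physical=[A,G,F,C,p,D,B], logical=[C,p,D,B,A,G,F]

Answer: 3 C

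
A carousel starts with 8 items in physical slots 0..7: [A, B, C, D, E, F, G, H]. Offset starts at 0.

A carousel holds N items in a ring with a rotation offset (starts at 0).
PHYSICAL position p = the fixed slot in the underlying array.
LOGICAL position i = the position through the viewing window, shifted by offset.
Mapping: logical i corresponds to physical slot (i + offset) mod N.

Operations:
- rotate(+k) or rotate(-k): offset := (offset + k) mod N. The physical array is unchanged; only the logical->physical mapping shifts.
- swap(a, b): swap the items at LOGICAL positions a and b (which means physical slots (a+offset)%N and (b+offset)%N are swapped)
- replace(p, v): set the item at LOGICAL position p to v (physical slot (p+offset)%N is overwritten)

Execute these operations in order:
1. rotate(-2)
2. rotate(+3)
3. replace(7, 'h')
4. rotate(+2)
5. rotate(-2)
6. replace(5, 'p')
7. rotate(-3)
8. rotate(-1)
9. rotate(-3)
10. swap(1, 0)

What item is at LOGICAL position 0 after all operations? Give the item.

After op 1 (rotate(-2)): offset=6, physical=[A,B,C,D,E,F,G,H], logical=[G,H,A,B,C,D,E,F]
After op 2 (rotate(+3)): offset=1, physical=[A,B,C,D,E,F,G,H], logical=[B,C,D,E,F,G,H,A]
After op 3 (replace(7, 'h')): offset=1, physical=[h,B,C,D,E,F,G,H], logical=[B,C,D,E,F,G,H,h]
After op 4 (rotate(+2)): offset=3, physical=[h,B,C,D,E,F,G,H], logical=[D,E,F,G,H,h,B,C]
After op 5 (rotate(-2)): offset=1, physical=[h,B,C,D,E,F,G,H], logical=[B,C,D,E,F,G,H,h]
After op 6 (replace(5, 'p')): offset=1, physical=[h,B,C,D,E,F,p,H], logical=[B,C,D,E,F,p,H,h]
After op 7 (rotate(-3)): offset=6, physical=[h,B,C,D,E,F,p,H], logical=[p,H,h,B,C,D,E,F]
After op 8 (rotate(-1)): offset=5, physical=[h,B,C,D,E,F,p,H], logical=[F,p,H,h,B,C,D,E]
After op 9 (rotate(-3)): offset=2, physical=[h,B,C,D,E,F,p,H], logical=[C,D,E,F,p,H,h,B]
After op 10 (swap(1, 0)): offset=2, physical=[h,B,D,C,E,F,p,H], logical=[D,C,E,F,p,H,h,B]

Answer: D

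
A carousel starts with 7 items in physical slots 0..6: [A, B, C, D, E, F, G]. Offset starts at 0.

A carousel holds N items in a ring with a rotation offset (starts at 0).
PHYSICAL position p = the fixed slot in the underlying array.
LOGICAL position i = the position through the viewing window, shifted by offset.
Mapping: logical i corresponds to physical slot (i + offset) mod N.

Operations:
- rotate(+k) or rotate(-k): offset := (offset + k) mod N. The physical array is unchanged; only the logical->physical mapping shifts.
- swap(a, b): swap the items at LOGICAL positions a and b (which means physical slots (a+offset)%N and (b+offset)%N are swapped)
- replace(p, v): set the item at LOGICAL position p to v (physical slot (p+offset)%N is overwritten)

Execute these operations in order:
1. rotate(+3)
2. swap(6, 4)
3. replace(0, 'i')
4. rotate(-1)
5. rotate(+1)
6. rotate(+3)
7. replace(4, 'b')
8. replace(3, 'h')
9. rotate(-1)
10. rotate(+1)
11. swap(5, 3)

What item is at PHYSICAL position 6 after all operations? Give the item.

After op 1 (rotate(+3)): offset=3, physical=[A,B,C,D,E,F,G], logical=[D,E,F,G,A,B,C]
After op 2 (swap(6, 4)): offset=3, physical=[C,B,A,D,E,F,G], logical=[D,E,F,G,C,B,A]
After op 3 (replace(0, 'i')): offset=3, physical=[C,B,A,i,E,F,G], logical=[i,E,F,G,C,B,A]
After op 4 (rotate(-1)): offset=2, physical=[C,B,A,i,E,F,G], logical=[A,i,E,F,G,C,B]
After op 5 (rotate(+1)): offset=3, physical=[C,B,A,i,E,F,G], logical=[i,E,F,G,C,B,A]
After op 6 (rotate(+3)): offset=6, physical=[C,B,A,i,E,F,G], logical=[G,C,B,A,i,E,F]
After op 7 (replace(4, 'b')): offset=6, physical=[C,B,A,b,E,F,G], logical=[G,C,B,A,b,E,F]
After op 8 (replace(3, 'h')): offset=6, physical=[C,B,h,b,E,F,G], logical=[G,C,B,h,b,E,F]
After op 9 (rotate(-1)): offset=5, physical=[C,B,h,b,E,F,G], logical=[F,G,C,B,h,b,E]
After op 10 (rotate(+1)): offset=6, physical=[C,B,h,b,E,F,G], logical=[G,C,B,h,b,E,F]
After op 11 (swap(5, 3)): offset=6, physical=[C,B,E,b,h,F,G], logical=[G,C,B,E,b,h,F]

Answer: G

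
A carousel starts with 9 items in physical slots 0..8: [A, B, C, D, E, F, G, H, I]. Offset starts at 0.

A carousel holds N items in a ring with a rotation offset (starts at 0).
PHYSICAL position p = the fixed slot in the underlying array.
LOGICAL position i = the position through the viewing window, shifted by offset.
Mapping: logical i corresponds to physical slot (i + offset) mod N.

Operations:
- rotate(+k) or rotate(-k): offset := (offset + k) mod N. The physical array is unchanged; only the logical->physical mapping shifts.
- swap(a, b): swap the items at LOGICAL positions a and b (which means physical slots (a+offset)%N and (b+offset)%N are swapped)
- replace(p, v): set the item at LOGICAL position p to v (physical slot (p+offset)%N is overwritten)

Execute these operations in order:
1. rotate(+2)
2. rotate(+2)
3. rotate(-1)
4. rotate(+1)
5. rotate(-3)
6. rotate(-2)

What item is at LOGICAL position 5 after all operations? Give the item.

After op 1 (rotate(+2)): offset=2, physical=[A,B,C,D,E,F,G,H,I], logical=[C,D,E,F,G,H,I,A,B]
After op 2 (rotate(+2)): offset=4, physical=[A,B,C,D,E,F,G,H,I], logical=[E,F,G,H,I,A,B,C,D]
After op 3 (rotate(-1)): offset=3, physical=[A,B,C,D,E,F,G,H,I], logical=[D,E,F,G,H,I,A,B,C]
After op 4 (rotate(+1)): offset=4, physical=[A,B,C,D,E,F,G,H,I], logical=[E,F,G,H,I,A,B,C,D]
After op 5 (rotate(-3)): offset=1, physical=[A,B,C,D,E,F,G,H,I], logical=[B,C,D,E,F,G,H,I,A]
After op 6 (rotate(-2)): offset=8, physical=[A,B,C,D,E,F,G,H,I], logical=[I,A,B,C,D,E,F,G,H]

Answer: E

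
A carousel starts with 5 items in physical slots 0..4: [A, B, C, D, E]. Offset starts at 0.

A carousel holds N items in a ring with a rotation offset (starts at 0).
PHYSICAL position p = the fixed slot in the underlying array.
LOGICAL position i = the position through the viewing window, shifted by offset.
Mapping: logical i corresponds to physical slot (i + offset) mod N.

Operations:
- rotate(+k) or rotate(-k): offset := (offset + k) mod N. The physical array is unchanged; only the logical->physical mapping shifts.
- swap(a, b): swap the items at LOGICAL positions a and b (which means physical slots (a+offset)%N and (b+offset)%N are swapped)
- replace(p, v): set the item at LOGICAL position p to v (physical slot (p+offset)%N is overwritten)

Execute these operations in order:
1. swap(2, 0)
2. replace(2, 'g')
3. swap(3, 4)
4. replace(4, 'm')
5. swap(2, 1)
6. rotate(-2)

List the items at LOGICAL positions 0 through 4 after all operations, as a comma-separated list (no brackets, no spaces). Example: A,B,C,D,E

Answer: E,m,C,g,B

Derivation:
After op 1 (swap(2, 0)): offset=0, physical=[C,B,A,D,E], logical=[C,B,A,D,E]
After op 2 (replace(2, 'g')): offset=0, physical=[C,B,g,D,E], logical=[C,B,g,D,E]
After op 3 (swap(3, 4)): offset=0, physical=[C,B,g,E,D], logical=[C,B,g,E,D]
After op 4 (replace(4, 'm')): offset=0, physical=[C,B,g,E,m], logical=[C,B,g,E,m]
After op 5 (swap(2, 1)): offset=0, physical=[C,g,B,E,m], logical=[C,g,B,E,m]
After op 6 (rotate(-2)): offset=3, physical=[C,g,B,E,m], logical=[E,m,C,g,B]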